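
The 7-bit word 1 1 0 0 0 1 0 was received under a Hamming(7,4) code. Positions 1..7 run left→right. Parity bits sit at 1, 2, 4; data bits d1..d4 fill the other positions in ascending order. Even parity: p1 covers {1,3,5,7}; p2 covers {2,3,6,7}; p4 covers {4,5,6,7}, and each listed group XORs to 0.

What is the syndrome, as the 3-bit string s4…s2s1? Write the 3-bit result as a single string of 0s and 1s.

s1 (pos 1,3,5,7): 1⊕0⊕0⊕0 = 1
s2 (pos 2,3,6,7): 1⊕0⊕1⊕0 = 0
s4 (pos 4,5,6,7): 0⊕0⊕1⊕0 = 1
Syndrome s4…s1 = 101 → error at position 5.

101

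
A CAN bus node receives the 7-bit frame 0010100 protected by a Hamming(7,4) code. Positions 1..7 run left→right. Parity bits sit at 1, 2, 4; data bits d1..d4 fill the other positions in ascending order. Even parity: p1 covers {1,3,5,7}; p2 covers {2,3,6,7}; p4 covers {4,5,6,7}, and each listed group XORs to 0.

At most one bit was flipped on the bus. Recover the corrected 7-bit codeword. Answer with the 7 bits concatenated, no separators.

s1 (pos 1,3,5,7): 0⊕1⊕1⊕0 = 0
s2 (pos 2,3,6,7): 0⊕1⊕0⊕0 = 1
s4 (pos 4,5,6,7): 0⊕1⊕0⊕0 = 1
Syndrome s4…s1 = 110 → error at position 6.
Flip position 6: 0010100 → 0010110

0010110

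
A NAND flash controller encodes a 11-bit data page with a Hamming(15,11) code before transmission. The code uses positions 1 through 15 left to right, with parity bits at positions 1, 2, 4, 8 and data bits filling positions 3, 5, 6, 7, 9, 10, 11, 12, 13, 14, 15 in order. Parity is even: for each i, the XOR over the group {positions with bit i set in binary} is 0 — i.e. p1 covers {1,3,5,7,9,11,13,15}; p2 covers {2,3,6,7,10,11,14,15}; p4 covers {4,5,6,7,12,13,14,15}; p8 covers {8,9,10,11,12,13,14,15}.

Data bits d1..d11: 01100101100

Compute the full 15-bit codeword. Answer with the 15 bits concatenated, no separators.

000011010101100

Place data at non-parity positions: p1 p2 0 p4 1 1 0 p8 0 1 0 1 1 0 0
p1 (pos 1,3,5,7,9,11,13,15): XOR of data positions = 0⊕1⊕0⊕0⊕0⊕1⊕0 = 0
p2 (pos 2,3,6,7,10,11,14,15): XOR of data positions = 0⊕1⊕0⊕1⊕0⊕0⊕0 = 0
p4 (pos 4,5,6,7,12,13,14,15): XOR of data positions = 1⊕1⊕0⊕1⊕1⊕0⊕0 = 0
p8 (pos 8,9,10,11,12,13,14,15): XOR of data positions = 0⊕1⊕0⊕1⊕1⊕0⊕0 = 1
Codeword: 000011010101100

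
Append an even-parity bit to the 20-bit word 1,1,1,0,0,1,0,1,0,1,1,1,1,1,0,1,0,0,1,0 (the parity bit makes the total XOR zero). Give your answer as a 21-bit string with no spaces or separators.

111001010111110100100

XOR of the 20 data bits: 1⊕1⊕1⊕0⊕0⊕1⊕0⊕1⊕0⊕1⊕1⊕1⊕1⊕1⊕0⊕1⊕0⊕0⊕1⊕0 = 0
Parity bit = 0 (so all 21 bits XOR to 0).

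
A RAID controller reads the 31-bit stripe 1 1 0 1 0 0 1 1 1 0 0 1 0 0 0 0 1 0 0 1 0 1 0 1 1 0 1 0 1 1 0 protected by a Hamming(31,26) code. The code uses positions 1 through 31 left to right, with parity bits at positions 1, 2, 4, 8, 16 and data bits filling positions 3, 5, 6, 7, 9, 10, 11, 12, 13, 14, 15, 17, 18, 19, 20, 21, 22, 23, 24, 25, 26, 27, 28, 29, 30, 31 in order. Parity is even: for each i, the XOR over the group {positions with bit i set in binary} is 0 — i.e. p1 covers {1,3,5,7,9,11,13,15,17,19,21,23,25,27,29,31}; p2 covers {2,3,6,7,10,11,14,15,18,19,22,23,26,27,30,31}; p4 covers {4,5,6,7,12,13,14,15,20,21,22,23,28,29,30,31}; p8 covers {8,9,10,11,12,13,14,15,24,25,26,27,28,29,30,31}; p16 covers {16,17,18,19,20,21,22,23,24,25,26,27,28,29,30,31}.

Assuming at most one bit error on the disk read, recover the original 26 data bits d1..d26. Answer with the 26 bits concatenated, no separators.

00001001000100101011010110

s1 (pos 1,3,5,7,9,11,13,15,17,19,21,23,25,27,29,31): 1⊕0⊕0⊕1⊕1⊕0⊕0⊕0⊕1⊕0⊕0⊕0⊕1⊕1⊕1⊕0 = 1
s2 (pos 2,3,6,7,10,11,14,15,18,19,22,23,26,27,30,31): 1⊕0⊕0⊕1⊕0⊕0⊕0⊕0⊕0⊕0⊕1⊕0⊕0⊕1⊕1⊕0 = 1
s4 (pos 4,5,6,7,12,13,14,15,20,21,22,23,28,29,30,31): 1⊕0⊕0⊕1⊕1⊕0⊕0⊕0⊕1⊕0⊕1⊕0⊕0⊕1⊕1⊕0 = 1
s8 (pos 8,9,10,11,12,13,14,15,24,25,26,27,28,29,30,31): 1⊕1⊕0⊕0⊕1⊕0⊕0⊕0⊕1⊕1⊕0⊕1⊕0⊕1⊕1⊕0 = 0
s16 (pos 16,17,18,19,20,21,22,23,24,25,26,27,28,29,30,31): 0⊕1⊕0⊕0⊕1⊕0⊕1⊕0⊕1⊕1⊕0⊕1⊕0⊕1⊕1⊕0 = 0
Syndrome s16…s1 = 00111 → error at position 7.
Flip position 7: 1101001110010000100101011010110 → 1101000110010000100101011010110
Read data bits from positions 3,5,6,7,9,10,11,12,13,14,15,17,18,19,20,21,22,23,24,25,26,27,28,29,30,31: 00001001000100101011010110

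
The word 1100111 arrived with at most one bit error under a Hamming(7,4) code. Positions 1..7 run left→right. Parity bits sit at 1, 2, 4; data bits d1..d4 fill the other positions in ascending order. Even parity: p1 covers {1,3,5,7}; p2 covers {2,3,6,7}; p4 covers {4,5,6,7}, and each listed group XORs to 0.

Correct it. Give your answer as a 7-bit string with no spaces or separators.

1100110

s1 (pos 1,3,5,7): 1⊕0⊕1⊕1 = 1
s2 (pos 2,3,6,7): 1⊕0⊕1⊕1 = 1
s4 (pos 4,5,6,7): 0⊕1⊕1⊕1 = 1
Syndrome s4…s1 = 111 → error at position 7.
Flip position 7: 1100111 → 1100110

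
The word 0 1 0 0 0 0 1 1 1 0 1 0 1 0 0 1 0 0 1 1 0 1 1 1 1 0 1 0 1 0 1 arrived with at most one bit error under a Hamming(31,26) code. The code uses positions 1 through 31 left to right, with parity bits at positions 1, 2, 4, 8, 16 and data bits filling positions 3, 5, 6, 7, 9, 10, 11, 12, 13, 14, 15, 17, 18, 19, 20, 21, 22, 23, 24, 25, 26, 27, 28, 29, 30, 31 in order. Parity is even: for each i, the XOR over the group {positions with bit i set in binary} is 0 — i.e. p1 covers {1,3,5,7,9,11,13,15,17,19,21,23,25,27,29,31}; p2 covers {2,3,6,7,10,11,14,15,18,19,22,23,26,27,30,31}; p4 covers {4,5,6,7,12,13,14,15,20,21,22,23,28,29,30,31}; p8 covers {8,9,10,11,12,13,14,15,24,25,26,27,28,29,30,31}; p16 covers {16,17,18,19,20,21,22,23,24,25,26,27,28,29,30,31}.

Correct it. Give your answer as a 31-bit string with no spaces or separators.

s1 (pos 1,3,5,7,9,11,13,15,17,19,21,23,25,27,29,31): 0⊕0⊕0⊕1⊕1⊕1⊕1⊕0⊕0⊕1⊕0⊕1⊕1⊕1⊕1⊕1 = 0
s2 (pos 2,3,6,7,10,11,14,15,18,19,22,23,26,27,30,31): 1⊕0⊕0⊕1⊕0⊕1⊕0⊕0⊕0⊕1⊕1⊕1⊕0⊕1⊕0⊕1 = 0
s4 (pos 4,5,6,7,12,13,14,15,20,21,22,23,28,29,30,31): 0⊕0⊕0⊕1⊕0⊕1⊕0⊕0⊕1⊕0⊕1⊕1⊕0⊕1⊕0⊕1 = 1
s8 (pos 8,9,10,11,12,13,14,15,24,25,26,27,28,29,30,31): 1⊕1⊕0⊕1⊕0⊕1⊕0⊕0⊕1⊕1⊕0⊕1⊕0⊕1⊕0⊕1 = 1
s16 (pos 16,17,18,19,20,21,22,23,24,25,26,27,28,29,30,31): 1⊕0⊕0⊕1⊕1⊕0⊕1⊕1⊕1⊕1⊕0⊕1⊕0⊕1⊕0⊕1 = 0
Syndrome s16…s1 = 01100 → error at position 12.
Flip position 12: 0100001110101001001101111010101 → 0100001110111001001101111010101

0100001110111001001101111010101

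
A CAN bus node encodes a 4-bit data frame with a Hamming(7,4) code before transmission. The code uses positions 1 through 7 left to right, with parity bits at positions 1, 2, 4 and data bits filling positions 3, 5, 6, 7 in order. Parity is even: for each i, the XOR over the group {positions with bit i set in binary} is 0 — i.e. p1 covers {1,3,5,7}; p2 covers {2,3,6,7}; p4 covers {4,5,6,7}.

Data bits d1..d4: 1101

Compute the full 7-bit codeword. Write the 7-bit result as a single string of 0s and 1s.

1010101

Place data at non-parity positions: p1 p2 1 p4 1 0 1
p1 (pos 1,3,5,7): XOR of data positions = 1⊕1⊕1 = 1
p2 (pos 2,3,6,7): XOR of data positions = 1⊕0⊕1 = 0
p4 (pos 4,5,6,7): XOR of data positions = 1⊕0⊕1 = 0
Codeword: 1010101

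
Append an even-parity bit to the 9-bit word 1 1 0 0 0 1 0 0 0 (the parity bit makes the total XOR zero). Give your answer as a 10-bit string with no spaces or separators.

1100010001

XOR of the 9 data bits: 1⊕1⊕0⊕0⊕0⊕1⊕0⊕0⊕0 = 1
Parity bit = 1 (so all 10 bits XOR to 0).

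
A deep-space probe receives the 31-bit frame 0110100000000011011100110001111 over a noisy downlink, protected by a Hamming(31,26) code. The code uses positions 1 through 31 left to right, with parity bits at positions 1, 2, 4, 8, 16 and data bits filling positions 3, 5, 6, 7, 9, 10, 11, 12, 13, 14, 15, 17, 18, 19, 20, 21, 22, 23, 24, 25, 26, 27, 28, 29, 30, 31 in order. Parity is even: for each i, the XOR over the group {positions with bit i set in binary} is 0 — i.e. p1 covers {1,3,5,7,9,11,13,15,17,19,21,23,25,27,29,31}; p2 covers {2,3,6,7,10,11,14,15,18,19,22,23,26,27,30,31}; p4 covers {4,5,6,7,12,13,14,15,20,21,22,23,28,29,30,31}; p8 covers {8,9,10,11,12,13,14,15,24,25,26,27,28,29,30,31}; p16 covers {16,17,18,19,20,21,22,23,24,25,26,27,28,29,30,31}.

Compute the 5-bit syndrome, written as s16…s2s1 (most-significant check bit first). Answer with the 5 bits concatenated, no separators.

s1 (pos 1,3,5,7,9,11,13,15,17,19,21,23,25,27,29,31): 0⊕1⊕1⊕0⊕0⊕0⊕0⊕1⊕0⊕1⊕0⊕1⊕0⊕0⊕1⊕1 = 1
s2 (pos 2,3,6,7,10,11,14,15,18,19,22,23,26,27,30,31): 1⊕1⊕0⊕0⊕0⊕0⊕0⊕1⊕1⊕1⊕0⊕1⊕0⊕0⊕1⊕1 = 0
s4 (pos 4,5,6,7,12,13,14,15,20,21,22,23,28,29,30,31): 0⊕1⊕0⊕0⊕0⊕0⊕0⊕1⊕1⊕0⊕0⊕1⊕1⊕1⊕1⊕1 = 0
s8 (pos 8,9,10,11,12,13,14,15,24,25,26,27,28,29,30,31): 0⊕0⊕0⊕0⊕0⊕0⊕0⊕1⊕1⊕0⊕0⊕0⊕1⊕1⊕1⊕1 = 0
s16 (pos 16,17,18,19,20,21,22,23,24,25,26,27,28,29,30,31): 1⊕0⊕1⊕1⊕1⊕0⊕0⊕1⊕1⊕0⊕0⊕0⊕1⊕1⊕1⊕1 = 0
Syndrome s16…s1 = 00001 → error at position 1.

00001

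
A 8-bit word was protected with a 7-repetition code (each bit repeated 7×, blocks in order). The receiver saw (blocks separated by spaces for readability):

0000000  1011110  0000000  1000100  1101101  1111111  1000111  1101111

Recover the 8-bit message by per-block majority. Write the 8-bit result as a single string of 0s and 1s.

01001111

Block 1 (0000000): 0 ones → 0
Block 2 (1011110): 5 ones → 1
Block 3 (0000000): 0 ones → 0
Block 4 (1000100): 2 ones → 0
Block 5 (1101101): 5 ones → 1
Block 6 (1111111): 7 ones → 1
Block 7 (1000111): 4 ones → 1
Block 8 (1101111): 6 ones → 1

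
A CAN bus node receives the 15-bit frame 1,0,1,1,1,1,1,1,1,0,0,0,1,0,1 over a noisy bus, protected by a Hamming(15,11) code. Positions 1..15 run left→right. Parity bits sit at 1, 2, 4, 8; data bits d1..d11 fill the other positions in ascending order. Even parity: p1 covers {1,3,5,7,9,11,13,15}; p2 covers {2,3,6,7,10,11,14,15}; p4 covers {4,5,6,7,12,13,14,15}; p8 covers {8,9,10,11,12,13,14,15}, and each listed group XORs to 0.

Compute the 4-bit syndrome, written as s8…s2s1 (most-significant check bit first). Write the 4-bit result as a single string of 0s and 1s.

0001

s1 (pos 1,3,5,7,9,11,13,15): 1⊕1⊕1⊕1⊕1⊕0⊕1⊕1 = 1
s2 (pos 2,3,6,7,10,11,14,15): 0⊕1⊕1⊕1⊕0⊕0⊕0⊕1 = 0
s4 (pos 4,5,6,7,12,13,14,15): 1⊕1⊕1⊕1⊕0⊕1⊕0⊕1 = 0
s8 (pos 8,9,10,11,12,13,14,15): 1⊕1⊕0⊕0⊕0⊕1⊕0⊕1 = 0
Syndrome s8…s1 = 0001 → error at position 1.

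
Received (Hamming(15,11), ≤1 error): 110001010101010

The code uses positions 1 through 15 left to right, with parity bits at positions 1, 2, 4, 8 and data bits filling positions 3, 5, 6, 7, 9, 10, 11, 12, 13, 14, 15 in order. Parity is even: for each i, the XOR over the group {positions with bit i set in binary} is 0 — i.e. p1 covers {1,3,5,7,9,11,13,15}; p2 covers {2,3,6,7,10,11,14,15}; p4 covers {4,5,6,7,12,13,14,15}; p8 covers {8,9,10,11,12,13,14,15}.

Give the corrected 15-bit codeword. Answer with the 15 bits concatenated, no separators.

s1 (pos 1,3,5,7,9,11,13,15): 1⊕0⊕0⊕0⊕0⊕0⊕0⊕0 = 1
s2 (pos 2,3,6,7,10,11,14,15): 1⊕0⊕1⊕0⊕1⊕0⊕1⊕0 = 0
s4 (pos 4,5,6,7,12,13,14,15): 0⊕0⊕1⊕0⊕1⊕0⊕1⊕0 = 1
s8 (pos 8,9,10,11,12,13,14,15): 1⊕0⊕1⊕0⊕1⊕0⊕1⊕0 = 0
Syndrome s8…s1 = 0101 → error at position 5.
Flip position 5: 110001010101010 → 110011010101010

110011010101010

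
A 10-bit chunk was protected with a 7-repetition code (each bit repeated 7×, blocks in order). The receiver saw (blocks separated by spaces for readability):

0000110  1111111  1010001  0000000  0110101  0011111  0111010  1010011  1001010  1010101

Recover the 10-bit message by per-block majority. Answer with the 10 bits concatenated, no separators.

Block 1 (0000110): 2 ones → 0
Block 2 (1111111): 7 ones → 1
Block 3 (1010001): 3 ones → 0
Block 4 (0000000): 0 ones → 0
Block 5 (0110101): 4 ones → 1
Block 6 (0011111): 5 ones → 1
Block 7 (0111010): 4 ones → 1
Block 8 (1010011): 4 ones → 1
Block 9 (1001010): 3 ones → 0
Block 10 (1010101): 4 ones → 1

0100111101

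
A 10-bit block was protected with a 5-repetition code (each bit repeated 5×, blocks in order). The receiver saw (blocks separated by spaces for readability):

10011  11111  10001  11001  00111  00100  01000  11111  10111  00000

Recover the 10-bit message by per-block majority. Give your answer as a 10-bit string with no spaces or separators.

Block 1 (10011): 3 ones → 1
Block 2 (11111): 5 ones → 1
Block 3 (10001): 2 ones → 0
Block 4 (11001): 3 ones → 1
Block 5 (00111): 3 ones → 1
Block 6 (00100): 1 one → 0
Block 7 (01000): 1 one → 0
Block 8 (11111): 5 ones → 1
Block 9 (10111): 4 ones → 1
Block 10 (00000): 0 ones → 0

1101100110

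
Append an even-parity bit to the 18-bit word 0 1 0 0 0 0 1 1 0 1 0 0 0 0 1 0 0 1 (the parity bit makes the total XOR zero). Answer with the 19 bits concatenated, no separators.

0100001101000010010

XOR of the 18 data bits: 0⊕1⊕0⊕0⊕0⊕0⊕1⊕1⊕0⊕1⊕0⊕0⊕0⊕0⊕1⊕0⊕0⊕1 = 0
Parity bit = 0 (so all 19 bits XOR to 0).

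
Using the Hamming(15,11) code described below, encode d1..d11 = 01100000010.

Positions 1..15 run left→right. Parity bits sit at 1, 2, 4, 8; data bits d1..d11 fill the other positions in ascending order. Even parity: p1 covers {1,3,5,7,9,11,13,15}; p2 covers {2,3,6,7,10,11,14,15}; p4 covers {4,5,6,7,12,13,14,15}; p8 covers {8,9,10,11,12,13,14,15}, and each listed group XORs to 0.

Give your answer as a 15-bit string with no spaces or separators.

Place data at non-parity positions: p1 p2 0 p4 1 1 0 p8 0 0 0 0 0 1 0
p1 (pos 1,3,5,7,9,11,13,15): XOR of data positions = 0⊕1⊕0⊕0⊕0⊕0⊕0 = 1
p2 (pos 2,3,6,7,10,11,14,15): XOR of data positions = 0⊕1⊕0⊕0⊕0⊕1⊕0 = 0
p4 (pos 4,5,6,7,12,13,14,15): XOR of data positions = 1⊕1⊕0⊕0⊕0⊕1⊕0 = 1
p8 (pos 8,9,10,11,12,13,14,15): XOR of data positions = 0⊕0⊕0⊕0⊕0⊕1⊕0 = 1
Codeword: 100111010000010

100111010000010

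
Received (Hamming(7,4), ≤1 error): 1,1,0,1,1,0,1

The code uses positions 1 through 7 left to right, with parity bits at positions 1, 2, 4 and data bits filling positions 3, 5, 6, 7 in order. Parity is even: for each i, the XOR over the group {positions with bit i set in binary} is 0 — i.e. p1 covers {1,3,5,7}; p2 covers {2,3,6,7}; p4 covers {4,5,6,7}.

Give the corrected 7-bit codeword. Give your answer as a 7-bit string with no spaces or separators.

s1 (pos 1,3,5,7): 1⊕0⊕1⊕1 = 1
s2 (pos 2,3,6,7): 1⊕0⊕0⊕1 = 0
s4 (pos 4,5,6,7): 1⊕1⊕0⊕1 = 1
Syndrome s4…s1 = 101 → error at position 5.
Flip position 5: 1101101 → 1101001

1101001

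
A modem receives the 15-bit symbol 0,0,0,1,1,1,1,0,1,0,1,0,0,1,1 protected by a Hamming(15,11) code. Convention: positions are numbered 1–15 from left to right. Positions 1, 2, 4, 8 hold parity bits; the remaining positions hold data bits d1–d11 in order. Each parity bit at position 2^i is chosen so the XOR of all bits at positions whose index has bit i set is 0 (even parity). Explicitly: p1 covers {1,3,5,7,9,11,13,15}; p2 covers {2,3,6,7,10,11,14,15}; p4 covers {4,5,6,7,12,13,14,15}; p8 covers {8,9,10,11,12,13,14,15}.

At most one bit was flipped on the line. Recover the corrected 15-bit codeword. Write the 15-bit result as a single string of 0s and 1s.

s1 (pos 1,3,5,7,9,11,13,15): 0⊕0⊕1⊕1⊕1⊕1⊕0⊕1 = 1
s2 (pos 2,3,6,7,10,11,14,15): 0⊕0⊕1⊕1⊕0⊕1⊕1⊕1 = 1
s4 (pos 4,5,6,7,12,13,14,15): 1⊕1⊕1⊕1⊕0⊕0⊕1⊕1 = 0
s8 (pos 8,9,10,11,12,13,14,15): 0⊕1⊕0⊕1⊕0⊕0⊕1⊕1 = 0
Syndrome s8…s1 = 0011 → error at position 3.
Flip position 3: 000111101010011 → 001111101010011

001111101010011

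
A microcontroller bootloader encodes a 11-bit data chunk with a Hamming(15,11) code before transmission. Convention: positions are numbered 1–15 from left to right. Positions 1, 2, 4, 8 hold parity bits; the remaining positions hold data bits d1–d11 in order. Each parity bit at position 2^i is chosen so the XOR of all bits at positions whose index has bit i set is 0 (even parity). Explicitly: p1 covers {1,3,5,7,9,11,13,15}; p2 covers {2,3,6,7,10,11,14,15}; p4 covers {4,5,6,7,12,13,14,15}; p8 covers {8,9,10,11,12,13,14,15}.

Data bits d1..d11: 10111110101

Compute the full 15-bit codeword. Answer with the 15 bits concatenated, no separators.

Place data at non-parity positions: p1 p2 1 p4 0 1 1 p8 1 1 1 0 1 0 1
p1 (pos 1,3,5,7,9,11,13,15): XOR of data positions = 1⊕0⊕1⊕1⊕1⊕1⊕1 = 0
p2 (pos 2,3,6,7,10,11,14,15): XOR of data positions = 1⊕1⊕1⊕1⊕1⊕0⊕1 = 0
p4 (pos 4,5,6,7,12,13,14,15): XOR of data positions = 0⊕1⊕1⊕0⊕1⊕0⊕1 = 0
p8 (pos 8,9,10,11,12,13,14,15): XOR of data positions = 1⊕1⊕1⊕0⊕1⊕0⊕1 = 1
Codeword: 001001111110101

001001111110101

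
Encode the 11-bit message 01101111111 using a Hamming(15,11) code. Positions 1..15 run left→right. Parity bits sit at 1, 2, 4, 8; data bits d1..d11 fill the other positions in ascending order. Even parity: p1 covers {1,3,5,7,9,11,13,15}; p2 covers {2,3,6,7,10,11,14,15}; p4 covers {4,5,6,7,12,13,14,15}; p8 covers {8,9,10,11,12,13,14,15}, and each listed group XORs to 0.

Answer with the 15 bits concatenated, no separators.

110011011111111

Place data at non-parity positions: p1 p2 0 p4 1 1 0 p8 1 1 1 1 1 1 1
p1 (pos 1,3,5,7,9,11,13,15): XOR of data positions = 0⊕1⊕0⊕1⊕1⊕1⊕1 = 1
p2 (pos 2,3,6,7,10,11,14,15): XOR of data positions = 0⊕1⊕0⊕1⊕1⊕1⊕1 = 1
p4 (pos 4,5,6,7,12,13,14,15): XOR of data positions = 1⊕1⊕0⊕1⊕1⊕1⊕1 = 0
p8 (pos 8,9,10,11,12,13,14,15): XOR of data positions = 1⊕1⊕1⊕1⊕1⊕1⊕1 = 1
Codeword: 110011011111111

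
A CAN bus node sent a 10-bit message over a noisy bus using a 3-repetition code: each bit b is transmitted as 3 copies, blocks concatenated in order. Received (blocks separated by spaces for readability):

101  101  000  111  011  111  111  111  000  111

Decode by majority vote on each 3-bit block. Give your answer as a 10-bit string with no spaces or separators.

1101111101

Block 1 (101): 2 ones → 1
Block 2 (101): 2 ones → 1
Block 3 (000): 0 ones → 0
Block 4 (111): 3 ones → 1
Block 5 (011): 2 ones → 1
Block 6 (111): 3 ones → 1
Block 7 (111): 3 ones → 1
Block 8 (111): 3 ones → 1
Block 9 (000): 0 ones → 0
Block 10 (111): 3 ones → 1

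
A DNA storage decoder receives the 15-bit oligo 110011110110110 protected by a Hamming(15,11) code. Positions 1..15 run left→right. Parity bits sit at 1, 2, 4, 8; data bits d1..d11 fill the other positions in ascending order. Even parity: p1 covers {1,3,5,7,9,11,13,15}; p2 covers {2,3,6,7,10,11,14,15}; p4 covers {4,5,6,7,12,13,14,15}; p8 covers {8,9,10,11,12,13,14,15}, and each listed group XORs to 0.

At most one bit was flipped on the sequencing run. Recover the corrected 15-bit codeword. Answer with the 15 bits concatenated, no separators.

s1 (pos 1,3,5,7,9,11,13,15): 1⊕0⊕1⊕1⊕0⊕1⊕1⊕0 = 1
s2 (pos 2,3,6,7,10,11,14,15): 1⊕0⊕1⊕1⊕1⊕1⊕1⊕0 = 0
s4 (pos 4,5,6,7,12,13,14,15): 0⊕1⊕1⊕1⊕0⊕1⊕1⊕0 = 1
s8 (pos 8,9,10,11,12,13,14,15): 1⊕0⊕1⊕1⊕0⊕1⊕1⊕0 = 1
Syndrome s8…s1 = 1101 → error at position 13.
Flip position 13: 110011110110110 → 110011110110010

110011110110010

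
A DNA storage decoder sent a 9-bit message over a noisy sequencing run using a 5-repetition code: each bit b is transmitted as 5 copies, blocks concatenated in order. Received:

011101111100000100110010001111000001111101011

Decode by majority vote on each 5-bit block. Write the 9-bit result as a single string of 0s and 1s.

110101011

Block 1 (01110): 3 ones → 1
Block 2 (11111): 5 ones → 1
Block 3 (00000): 0 ones → 0
Block 4 (10011): 3 ones → 1
Block 5 (00100): 1 one → 0
Block 6 (01111): 4 ones → 1
Block 7 (00000): 0 ones → 0
Block 8 (11111): 5 ones → 1
Block 9 (01011): 3 ones → 1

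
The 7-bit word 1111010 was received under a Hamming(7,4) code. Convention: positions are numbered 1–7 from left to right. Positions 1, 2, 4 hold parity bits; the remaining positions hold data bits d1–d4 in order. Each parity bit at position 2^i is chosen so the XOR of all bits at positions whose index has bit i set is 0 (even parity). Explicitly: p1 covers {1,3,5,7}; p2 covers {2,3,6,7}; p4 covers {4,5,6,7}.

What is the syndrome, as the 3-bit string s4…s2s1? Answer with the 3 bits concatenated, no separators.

s1 (pos 1,3,5,7): 1⊕1⊕0⊕0 = 0
s2 (pos 2,3,6,7): 1⊕1⊕1⊕0 = 1
s4 (pos 4,5,6,7): 1⊕0⊕1⊕0 = 0
Syndrome s4…s1 = 010 → error at position 2.

010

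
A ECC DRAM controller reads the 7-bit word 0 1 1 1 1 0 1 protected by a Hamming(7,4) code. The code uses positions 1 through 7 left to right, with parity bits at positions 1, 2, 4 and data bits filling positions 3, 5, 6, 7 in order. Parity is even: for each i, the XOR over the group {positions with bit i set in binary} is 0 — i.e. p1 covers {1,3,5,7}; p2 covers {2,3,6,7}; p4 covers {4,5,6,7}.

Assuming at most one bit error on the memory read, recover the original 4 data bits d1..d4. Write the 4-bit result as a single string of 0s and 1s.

1100

s1 (pos 1,3,5,7): 0⊕1⊕1⊕1 = 1
s2 (pos 2,3,6,7): 1⊕1⊕0⊕1 = 1
s4 (pos 4,5,6,7): 1⊕1⊕0⊕1 = 1
Syndrome s4…s1 = 111 → error at position 7.
Flip position 7: 0111101 → 0111100
Read data bits from positions 3,5,6,7: 1100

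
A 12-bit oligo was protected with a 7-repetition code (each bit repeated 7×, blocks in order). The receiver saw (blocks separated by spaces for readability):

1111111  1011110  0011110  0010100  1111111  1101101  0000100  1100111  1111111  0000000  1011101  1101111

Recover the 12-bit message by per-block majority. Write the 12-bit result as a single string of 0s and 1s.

111011011011

Block 1 (1111111): 7 ones → 1
Block 2 (1011110): 5 ones → 1
Block 3 (0011110): 4 ones → 1
Block 4 (0010100): 2 ones → 0
Block 5 (1111111): 7 ones → 1
Block 6 (1101101): 5 ones → 1
Block 7 (0000100): 1 one → 0
Block 8 (1100111): 5 ones → 1
Block 9 (1111111): 7 ones → 1
Block 10 (0000000): 0 ones → 0
Block 11 (1011101): 5 ones → 1
Block 12 (1101111): 6 ones → 1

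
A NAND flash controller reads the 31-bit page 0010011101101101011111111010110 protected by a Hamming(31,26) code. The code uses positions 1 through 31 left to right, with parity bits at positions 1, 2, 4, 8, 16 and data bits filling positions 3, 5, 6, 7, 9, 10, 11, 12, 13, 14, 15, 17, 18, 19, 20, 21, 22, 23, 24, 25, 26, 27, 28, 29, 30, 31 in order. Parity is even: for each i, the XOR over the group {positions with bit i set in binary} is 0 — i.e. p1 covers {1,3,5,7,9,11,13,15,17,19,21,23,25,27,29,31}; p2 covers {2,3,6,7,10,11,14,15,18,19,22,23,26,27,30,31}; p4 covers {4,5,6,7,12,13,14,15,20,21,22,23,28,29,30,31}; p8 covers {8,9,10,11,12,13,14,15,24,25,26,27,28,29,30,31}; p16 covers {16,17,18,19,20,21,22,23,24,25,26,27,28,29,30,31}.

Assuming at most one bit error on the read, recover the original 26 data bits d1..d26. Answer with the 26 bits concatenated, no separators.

10110110110011111111010110

s1 (pos 1,3,5,7,9,11,13,15,17,19,21,23,25,27,29,31): 0⊕1⊕0⊕1⊕0⊕1⊕1⊕0⊕0⊕1⊕1⊕1⊕1⊕1⊕1⊕0 = 0
s2 (pos 2,3,6,7,10,11,14,15,18,19,22,23,26,27,30,31): 0⊕1⊕1⊕1⊕1⊕1⊕1⊕0⊕1⊕1⊕1⊕1⊕0⊕1⊕1⊕0 = 0
s4 (pos 4,5,6,7,12,13,14,15,20,21,22,23,28,29,30,31): 0⊕0⊕1⊕1⊕0⊕1⊕1⊕0⊕1⊕1⊕1⊕1⊕0⊕1⊕1⊕0 = 0
s8 (pos 8,9,10,11,12,13,14,15,24,25,26,27,28,29,30,31): 1⊕0⊕1⊕1⊕0⊕1⊕1⊕0⊕1⊕1⊕0⊕1⊕0⊕1⊕1⊕0 = 0
s16 (pos 16,17,18,19,20,21,22,23,24,25,26,27,28,29,30,31): 1⊕0⊕1⊕1⊕1⊕1⊕1⊕1⊕1⊕1⊕0⊕1⊕0⊕1⊕1⊕0 = 0
Syndrome s16…s1 = 00000 → no error.
Read data bits from positions 3,5,6,7,9,10,11,12,13,14,15,17,18,19,20,21,22,23,24,25,26,27,28,29,30,31: 10110110110011111111010110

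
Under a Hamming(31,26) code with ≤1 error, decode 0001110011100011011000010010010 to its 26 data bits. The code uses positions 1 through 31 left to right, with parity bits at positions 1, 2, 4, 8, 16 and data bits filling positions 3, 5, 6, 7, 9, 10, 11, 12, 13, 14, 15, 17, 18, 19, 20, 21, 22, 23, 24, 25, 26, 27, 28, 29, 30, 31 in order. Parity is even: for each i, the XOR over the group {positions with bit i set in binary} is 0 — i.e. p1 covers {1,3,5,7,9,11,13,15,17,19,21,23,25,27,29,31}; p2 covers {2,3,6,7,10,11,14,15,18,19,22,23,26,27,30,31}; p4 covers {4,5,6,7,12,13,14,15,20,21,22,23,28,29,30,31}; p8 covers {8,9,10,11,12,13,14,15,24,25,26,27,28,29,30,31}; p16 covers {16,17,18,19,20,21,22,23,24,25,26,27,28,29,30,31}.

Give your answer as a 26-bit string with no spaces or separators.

s1 (pos 1,3,5,7,9,11,13,15,17,19,21,23,25,27,29,31): 0⊕0⊕1⊕0⊕1⊕1⊕0⊕1⊕0⊕1⊕0⊕0⊕0⊕1⊕0⊕0 = 0
s2 (pos 2,3,6,7,10,11,14,15,18,19,22,23,26,27,30,31): 0⊕0⊕1⊕0⊕1⊕1⊕0⊕1⊕1⊕1⊕0⊕0⊕0⊕1⊕1⊕0 = 0
s4 (pos 4,5,6,7,12,13,14,15,20,21,22,23,28,29,30,31): 1⊕1⊕1⊕0⊕0⊕0⊕0⊕1⊕0⊕0⊕0⊕0⊕0⊕0⊕1⊕0 = 1
s8 (pos 8,9,10,11,12,13,14,15,24,25,26,27,28,29,30,31): 0⊕1⊕1⊕1⊕0⊕0⊕0⊕1⊕1⊕0⊕0⊕1⊕0⊕0⊕1⊕0 = 1
s16 (pos 16,17,18,19,20,21,22,23,24,25,26,27,28,29,30,31): 1⊕0⊕1⊕1⊕0⊕0⊕0⊕0⊕1⊕0⊕0⊕1⊕0⊕0⊕1⊕0 = 0
Syndrome s16…s1 = 01100 → error at position 12.
Flip position 12: 0001110011100011011000010010010 → 0001110011110011011000010010010
Read data bits from positions 3,5,6,7,9,10,11,12,13,14,15,17,18,19,20,21,22,23,24,25,26,27,28,29,30,31: 01101111001011000010010010

01101111001011000010010010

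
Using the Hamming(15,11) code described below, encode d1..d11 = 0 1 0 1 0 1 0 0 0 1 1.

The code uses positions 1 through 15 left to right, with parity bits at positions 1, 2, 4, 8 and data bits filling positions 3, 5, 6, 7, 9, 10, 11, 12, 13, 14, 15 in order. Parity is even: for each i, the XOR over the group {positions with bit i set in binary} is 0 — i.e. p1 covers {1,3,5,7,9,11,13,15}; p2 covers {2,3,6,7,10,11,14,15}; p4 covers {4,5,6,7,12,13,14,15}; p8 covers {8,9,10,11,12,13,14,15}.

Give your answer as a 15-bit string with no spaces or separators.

100010110100011

Place data at non-parity positions: p1 p2 0 p4 1 0 1 p8 0 1 0 0 0 1 1
p1 (pos 1,3,5,7,9,11,13,15): XOR of data positions = 0⊕1⊕1⊕0⊕0⊕0⊕1 = 1
p2 (pos 2,3,6,7,10,11,14,15): XOR of data positions = 0⊕0⊕1⊕1⊕0⊕1⊕1 = 0
p4 (pos 4,5,6,7,12,13,14,15): XOR of data positions = 1⊕0⊕1⊕0⊕0⊕1⊕1 = 0
p8 (pos 8,9,10,11,12,13,14,15): XOR of data positions = 0⊕1⊕0⊕0⊕0⊕1⊕1 = 1
Codeword: 100010110100011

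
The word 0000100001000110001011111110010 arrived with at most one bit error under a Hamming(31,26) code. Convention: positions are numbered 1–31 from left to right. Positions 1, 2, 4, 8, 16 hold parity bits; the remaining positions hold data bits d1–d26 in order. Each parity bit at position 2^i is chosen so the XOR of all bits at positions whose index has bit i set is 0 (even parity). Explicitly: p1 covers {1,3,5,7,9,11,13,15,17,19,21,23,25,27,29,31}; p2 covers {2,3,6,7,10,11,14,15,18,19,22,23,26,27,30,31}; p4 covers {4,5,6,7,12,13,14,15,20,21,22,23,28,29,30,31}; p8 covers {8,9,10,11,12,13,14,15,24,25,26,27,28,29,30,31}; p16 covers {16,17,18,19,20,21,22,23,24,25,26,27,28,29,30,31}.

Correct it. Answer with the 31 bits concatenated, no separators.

s1 (pos 1,3,5,7,9,11,13,15,17,19,21,23,25,27,29,31): 0⊕0⊕1⊕0⊕0⊕0⊕0⊕1⊕0⊕1⊕1⊕1⊕1⊕1⊕0⊕0 = 1
s2 (pos 2,3,6,7,10,11,14,15,18,19,22,23,26,27,30,31): 0⊕0⊕0⊕0⊕1⊕0⊕1⊕1⊕0⊕1⊕1⊕1⊕1⊕1⊕1⊕0 = 1
s4 (pos 4,5,6,7,12,13,14,15,20,21,22,23,28,29,30,31): 0⊕1⊕0⊕0⊕0⊕0⊕1⊕1⊕0⊕1⊕1⊕1⊕0⊕0⊕1⊕0 = 1
s8 (pos 8,9,10,11,12,13,14,15,24,25,26,27,28,29,30,31): 0⊕0⊕1⊕0⊕0⊕0⊕1⊕1⊕1⊕1⊕1⊕1⊕0⊕0⊕1⊕0 = 0
s16 (pos 16,17,18,19,20,21,22,23,24,25,26,27,28,29,30,31): 0⊕0⊕0⊕1⊕0⊕1⊕1⊕1⊕1⊕1⊕1⊕1⊕0⊕0⊕1⊕0 = 1
Syndrome s16…s1 = 10111 → error at position 23.
Flip position 23: 0000100001000110001011111110010 → 0000100001000110001011011110010

0000100001000110001011011110010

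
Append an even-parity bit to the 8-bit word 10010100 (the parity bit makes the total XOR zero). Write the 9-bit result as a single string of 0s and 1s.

XOR of the 8 data bits: 1⊕0⊕0⊕1⊕0⊕1⊕0⊕0 = 1
Parity bit = 1 (so all 9 bits XOR to 0).

100101001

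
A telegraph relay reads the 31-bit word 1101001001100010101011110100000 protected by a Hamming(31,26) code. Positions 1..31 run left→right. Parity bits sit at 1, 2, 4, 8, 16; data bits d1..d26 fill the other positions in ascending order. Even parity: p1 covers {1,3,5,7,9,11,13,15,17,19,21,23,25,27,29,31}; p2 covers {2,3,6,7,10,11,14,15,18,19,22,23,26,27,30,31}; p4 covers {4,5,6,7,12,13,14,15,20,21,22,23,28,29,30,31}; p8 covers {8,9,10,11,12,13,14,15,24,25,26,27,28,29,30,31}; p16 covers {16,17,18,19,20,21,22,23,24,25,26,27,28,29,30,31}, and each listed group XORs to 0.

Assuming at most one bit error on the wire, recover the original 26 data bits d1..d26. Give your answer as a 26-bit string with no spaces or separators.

00010110001101011110000000

s1 (pos 1,3,5,7,9,11,13,15,17,19,21,23,25,27,29,31): 1⊕0⊕0⊕1⊕0⊕1⊕0⊕1⊕1⊕1⊕1⊕1⊕0⊕0⊕0⊕0 = 0
s2 (pos 2,3,6,7,10,11,14,15,18,19,22,23,26,27,30,31): 1⊕0⊕0⊕1⊕1⊕1⊕0⊕1⊕0⊕1⊕1⊕1⊕1⊕0⊕0⊕0 = 1
s4 (pos 4,5,6,7,12,13,14,15,20,21,22,23,28,29,30,31): 1⊕0⊕0⊕1⊕0⊕0⊕0⊕1⊕0⊕1⊕1⊕1⊕0⊕0⊕0⊕0 = 0
s8 (pos 8,9,10,11,12,13,14,15,24,25,26,27,28,29,30,31): 0⊕0⊕1⊕1⊕0⊕0⊕0⊕1⊕1⊕0⊕1⊕0⊕0⊕0⊕0⊕0 = 1
s16 (pos 16,17,18,19,20,21,22,23,24,25,26,27,28,29,30,31): 0⊕1⊕0⊕1⊕0⊕1⊕1⊕1⊕1⊕0⊕1⊕0⊕0⊕0⊕0⊕0 = 1
Syndrome s16…s1 = 11010 → error at position 26.
Flip position 26: 1101001001100010101011110100000 → 1101001001100010101011110000000
Read data bits from positions 3,5,6,7,9,10,11,12,13,14,15,17,18,19,20,21,22,23,24,25,26,27,28,29,30,31: 00010110001101011110000000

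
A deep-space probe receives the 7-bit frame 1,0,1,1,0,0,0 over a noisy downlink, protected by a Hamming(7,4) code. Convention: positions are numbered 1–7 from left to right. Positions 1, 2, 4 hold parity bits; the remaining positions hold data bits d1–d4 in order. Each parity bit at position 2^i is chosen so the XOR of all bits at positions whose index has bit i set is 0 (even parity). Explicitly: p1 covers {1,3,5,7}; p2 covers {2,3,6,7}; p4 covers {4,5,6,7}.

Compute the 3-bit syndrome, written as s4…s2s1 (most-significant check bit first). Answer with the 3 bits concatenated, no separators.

s1 (pos 1,3,5,7): 1⊕1⊕0⊕0 = 0
s2 (pos 2,3,6,7): 0⊕1⊕0⊕0 = 1
s4 (pos 4,5,6,7): 1⊕0⊕0⊕0 = 1
Syndrome s4…s1 = 110 → error at position 6.

110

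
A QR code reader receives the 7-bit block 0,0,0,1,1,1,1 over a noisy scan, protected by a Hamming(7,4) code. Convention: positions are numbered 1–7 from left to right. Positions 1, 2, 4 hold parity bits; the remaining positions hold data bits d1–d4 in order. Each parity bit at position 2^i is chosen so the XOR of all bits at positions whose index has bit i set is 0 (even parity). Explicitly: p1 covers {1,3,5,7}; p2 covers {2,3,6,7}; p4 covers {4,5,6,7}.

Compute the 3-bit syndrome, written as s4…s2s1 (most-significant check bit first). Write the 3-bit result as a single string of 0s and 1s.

s1 (pos 1,3,5,7): 0⊕0⊕1⊕1 = 0
s2 (pos 2,3,6,7): 0⊕0⊕1⊕1 = 0
s4 (pos 4,5,6,7): 1⊕1⊕1⊕1 = 0
Syndrome s4…s1 = 000 → no error.

000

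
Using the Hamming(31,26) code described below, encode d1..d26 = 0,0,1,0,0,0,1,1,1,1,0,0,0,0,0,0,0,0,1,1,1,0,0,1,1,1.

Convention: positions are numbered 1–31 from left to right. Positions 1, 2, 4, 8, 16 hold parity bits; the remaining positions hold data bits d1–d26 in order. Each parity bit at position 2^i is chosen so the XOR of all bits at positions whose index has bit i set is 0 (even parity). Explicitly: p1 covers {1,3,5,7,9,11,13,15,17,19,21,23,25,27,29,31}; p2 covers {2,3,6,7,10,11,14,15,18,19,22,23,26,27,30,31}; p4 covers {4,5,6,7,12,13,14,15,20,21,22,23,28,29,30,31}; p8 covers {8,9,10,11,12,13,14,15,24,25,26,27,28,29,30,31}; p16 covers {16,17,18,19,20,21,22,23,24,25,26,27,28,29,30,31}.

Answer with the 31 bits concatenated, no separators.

Place data at non-parity positions: p1 p2 0 p4 0 1 0 p8 0 0 1 1 1 1 0 p16 0 0 0 0 0 0 0 1 1 1 0 0 1 1 1
p1 (pos 1,3,5,7,9,11,13,15,17,19,21,23,25,27,29,31): XOR of data positions = 0⊕0⊕0⊕0⊕1⊕1⊕0⊕0⊕0⊕0⊕0⊕1⊕0⊕1⊕1 = 1
p2 (pos 2,3,6,7,10,11,14,15,18,19,22,23,26,27,30,31): XOR of data positions = 0⊕1⊕0⊕0⊕1⊕1⊕0⊕0⊕0⊕0⊕0⊕1⊕0⊕1⊕1 = 0
p4 (pos 4,5,6,7,12,13,14,15,20,21,22,23,28,29,30,31): XOR of data positions = 0⊕1⊕0⊕1⊕1⊕1⊕0⊕0⊕0⊕0⊕0⊕0⊕1⊕1⊕1 = 1
p8 (pos 8,9,10,11,12,13,14,15,24,25,26,27,28,29,30,31): XOR of data positions = 0⊕0⊕1⊕1⊕1⊕1⊕0⊕1⊕1⊕1⊕0⊕0⊕1⊕1⊕1 = 0
p16 (pos 16,17,18,19,20,21,22,23,24,25,26,27,28,29,30,31): XOR of data positions = 0⊕0⊕0⊕0⊕0⊕0⊕0⊕1⊕1⊕1⊕0⊕0⊕1⊕1⊕1 = 0
Codeword: 1001010000111100000000011100111

1001010000111100000000011100111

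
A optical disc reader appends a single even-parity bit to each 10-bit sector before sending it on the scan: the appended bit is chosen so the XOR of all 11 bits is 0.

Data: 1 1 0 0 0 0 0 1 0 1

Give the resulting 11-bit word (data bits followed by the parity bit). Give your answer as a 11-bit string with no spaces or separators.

XOR of the 10 data bits: 1⊕1⊕0⊕0⊕0⊕0⊕0⊕1⊕0⊕1 = 0
Parity bit = 0 (so all 11 bits XOR to 0).

11000001010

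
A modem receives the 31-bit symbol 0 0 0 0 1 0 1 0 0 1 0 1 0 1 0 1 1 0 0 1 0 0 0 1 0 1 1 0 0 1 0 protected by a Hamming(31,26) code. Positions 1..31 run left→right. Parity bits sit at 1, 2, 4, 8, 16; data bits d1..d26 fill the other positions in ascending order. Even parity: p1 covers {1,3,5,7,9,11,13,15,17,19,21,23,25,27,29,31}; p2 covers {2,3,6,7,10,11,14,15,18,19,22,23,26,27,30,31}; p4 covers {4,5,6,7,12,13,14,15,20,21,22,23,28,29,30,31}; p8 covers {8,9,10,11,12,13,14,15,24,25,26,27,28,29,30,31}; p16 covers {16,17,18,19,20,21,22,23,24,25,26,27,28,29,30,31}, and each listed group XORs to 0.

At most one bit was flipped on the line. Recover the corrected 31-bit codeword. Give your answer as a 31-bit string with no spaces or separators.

s1 (pos 1,3,5,7,9,11,13,15,17,19,21,23,25,27,29,31): 0⊕0⊕1⊕1⊕0⊕0⊕0⊕0⊕1⊕0⊕0⊕0⊕0⊕1⊕0⊕0 = 0
s2 (pos 2,3,6,7,10,11,14,15,18,19,22,23,26,27,30,31): 0⊕0⊕0⊕1⊕1⊕0⊕1⊕0⊕0⊕0⊕0⊕0⊕1⊕1⊕1⊕0 = 0
s4 (pos 4,5,6,7,12,13,14,15,20,21,22,23,28,29,30,31): 0⊕1⊕0⊕1⊕1⊕0⊕1⊕0⊕1⊕0⊕0⊕0⊕0⊕0⊕1⊕0 = 0
s8 (pos 8,9,10,11,12,13,14,15,24,25,26,27,28,29,30,31): 0⊕0⊕1⊕0⊕1⊕0⊕1⊕0⊕1⊕0⊕1⊕1⊕0⊕0⊕1⊕0 = 1
s16 (pos 16,17,18,19,20,21,22,23,24,25,26,27,28,29,30,31): 1⊕1⊕0⊕0⊕1⊕0⊕0⊕0⊕1⊕0⊕1⊕1⊕0⊕0⊕1⊕0 = 1
Syndrome s16…s1 = 11000 → error at position 24.
Flip position 24: 0000101001010101100100010110010 → 0000101001010101100100000110010

0000101001010101100100000110010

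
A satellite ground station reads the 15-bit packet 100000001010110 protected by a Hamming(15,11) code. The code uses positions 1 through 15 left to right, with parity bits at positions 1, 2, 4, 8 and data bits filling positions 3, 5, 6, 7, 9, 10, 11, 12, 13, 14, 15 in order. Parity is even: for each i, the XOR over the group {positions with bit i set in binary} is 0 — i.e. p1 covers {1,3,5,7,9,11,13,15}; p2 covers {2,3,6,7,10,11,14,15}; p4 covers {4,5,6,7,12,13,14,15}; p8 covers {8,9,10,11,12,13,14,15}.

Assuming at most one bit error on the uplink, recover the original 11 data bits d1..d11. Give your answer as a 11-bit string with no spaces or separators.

s1 (pos 1,3,5,7,9,11,13,15): 1⊕0⊕0⊕0⊕1⊕1⊕1⊕0 = 0
s2 (pos 2,3,6,7,10,11,14,15): 0⊕0⊕0⊕0⊕0⊕1⊕1⊕0 = 0
s4 (pos 4,5,6,7,12,13,14,15): 0⊕0⊕0⊕0⊕0⊕1⊕1⊕0 = 0
s8 (pos 8,9,10,11,12,13,14,15): 0⊕1⊕0⊕1⊕0⊕1⊕1⊕0 = 0
Syndrome s8…s1 = 0000 → no error.
Read data bits from positions 3,5,6,7,9,10,11,12,13,14,15: 00001010110

00001010110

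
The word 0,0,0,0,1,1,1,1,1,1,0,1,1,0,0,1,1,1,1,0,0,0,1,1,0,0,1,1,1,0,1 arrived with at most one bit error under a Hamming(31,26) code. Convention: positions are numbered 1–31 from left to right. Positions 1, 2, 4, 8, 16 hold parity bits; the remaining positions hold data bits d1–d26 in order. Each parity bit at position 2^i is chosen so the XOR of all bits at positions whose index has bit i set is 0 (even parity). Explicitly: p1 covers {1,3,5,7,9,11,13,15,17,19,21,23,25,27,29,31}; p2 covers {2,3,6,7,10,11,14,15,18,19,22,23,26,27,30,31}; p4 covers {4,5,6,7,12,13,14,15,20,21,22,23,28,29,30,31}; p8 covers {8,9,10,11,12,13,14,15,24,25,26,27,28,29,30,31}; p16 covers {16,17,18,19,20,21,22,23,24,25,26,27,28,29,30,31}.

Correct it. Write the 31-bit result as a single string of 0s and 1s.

s1 (pos 1,3,5,7,9,11,13,15,17,19,21,23,25,27,29,31): 0⊕0⊕1⊕1⊕1⊕0⊕1⊕0⊕1⊕1⊕0⊕1⊕0⊕1⊕1⊕1 = 0
s2 (pos 2,3,6,7,10,11,14,15,18,19,22,23,26,27,30,31): 0⊕0⊕1⊕1⊕1⊕0⊕0⊕0⊕1⊕1⊕0⊕1⊕0⊕1⊕0⊕1 = 0
s4 (pos 4,5,6,7,12,13,14,15,20,21,22,23,28,29,30,31): 0⊕1⊕1⊕1⊕1⊕1⊕0⊕0⊕0⊕0⊕0⊕1⊕1⊕1⊕0⊕1 = 1
s8 (pos 8,9,10,11,12,13,14,15,24,25,26,27,28,29,30,31): 1⊕1⊕1⊕0⊕1⊕1⊕0⊕0⊕1⊕0⊕0⊕1⊕1⊕1⊕0⊕1 = 0
s16 (pos 16,17,18,19,20,21,22,23,24,25,26,27,28,29,30,31): 1⊕1⊕1⊕1⊕0⊕0⊕0⊕1⊕1⊕0⊕0⊕1⊕1⊕1⊕0⊕1 = 0
Syndrome s16…s1 = 00100 → error at position 4.
Flip position 4: 0000111111011001111000110011101 → 0001111111011001111000110011101

0001111111011001111000110011101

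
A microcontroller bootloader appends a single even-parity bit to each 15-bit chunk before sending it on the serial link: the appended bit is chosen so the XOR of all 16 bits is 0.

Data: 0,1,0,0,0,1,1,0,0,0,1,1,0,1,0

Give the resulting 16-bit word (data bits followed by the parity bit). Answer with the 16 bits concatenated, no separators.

XOR of the 15 data bits: 0⊕1⊕0⊕0⊕0⊕1⊕1⊕0⊕0⊕0⊕1⊕1⊕0⊕1⊕0 = 0
Parity bit = 0 (so all 16 bits XOR to 0).

0100011000110100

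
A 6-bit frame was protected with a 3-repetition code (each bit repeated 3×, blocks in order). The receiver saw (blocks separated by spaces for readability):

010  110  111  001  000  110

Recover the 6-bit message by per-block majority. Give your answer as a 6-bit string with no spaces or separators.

Block 1 (010): 1 one → 0
Block 2 (110): 2 ones → 1
Block 3 (111): 3 ones → 1
Block 4 (001): 1 one → 0
Block 5 (000): 0 ones → 0
Block 6 (110): 2 ones → 1

011001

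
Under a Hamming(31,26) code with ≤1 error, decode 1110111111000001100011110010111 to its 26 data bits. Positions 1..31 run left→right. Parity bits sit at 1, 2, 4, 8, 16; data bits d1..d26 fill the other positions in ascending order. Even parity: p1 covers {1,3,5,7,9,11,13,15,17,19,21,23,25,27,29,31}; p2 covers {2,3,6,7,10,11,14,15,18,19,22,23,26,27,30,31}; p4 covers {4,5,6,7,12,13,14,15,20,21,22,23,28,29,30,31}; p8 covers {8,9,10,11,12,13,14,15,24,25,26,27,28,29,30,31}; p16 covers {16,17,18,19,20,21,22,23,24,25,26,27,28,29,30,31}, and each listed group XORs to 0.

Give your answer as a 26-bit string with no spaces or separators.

10111100000100011110010111

s1 (pos 1,3,5,7,9,11,13,15,17,19,21,23,25,27,29,31): 1⊕1⊕1⊕1⊕1⊕0⊕0⊕0⊕1⊕0⊕1⊕1⊕0⊕1⊕1⊕1 = 1
s2 (pos 2,3,6,7,10,11,14,15,18,19,22,23,26,27,30,31): 1⊕1⊕1⊕1⊕1⊕0⊕0⊕0⊕0⊕0⊕1⊕1⊕0⊕1⊕1⊕1 = 0
s4 (pos 4,5,6,7,12,13,14,15,20,21,22,23,28,29,30,31): 0⊕1⊕1⊕1⊕0⊕0⊕0⊕0⊕0⊕1⊕1⊕1⊕0⊕1⊕1⊕1 = 1
s8 (pos 8,9,10,11,12,13,14,15,24,25,26,27,28,29,30,31): 1⊕1⊕1⊕0⊕0⊕0⊕0⊕0⊕1⊕0⊕0⊕1⊕0⊕1⊕1⊕1 = 0
s16 (pos 16,17,18,19,20,21,22,23,24,25,26,27,28,29,30,31): 1⊕1⊕0⊕0⊕0⊕1⊕1⊕1⊕1⊕0⊕0⊕1⊕0⊕1⊕1⊕1 = 0
Syndrome s16…s1 = 00101 → error at position 5.
Flip position 5: 1110111111000001100011110010111 → 1110011111000001100011110010111
Read data bits from positions 3,5,6,7,9,10,11,12,13,14,15,17,18,19,20,21,22,23,24,25,26,27,28,29,30,31: 10111100000100011110010111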